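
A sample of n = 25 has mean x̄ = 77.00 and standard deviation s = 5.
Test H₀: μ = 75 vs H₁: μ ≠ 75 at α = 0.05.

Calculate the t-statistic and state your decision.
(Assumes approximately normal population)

Answer: t = 2.0000, fail to reject H₀

Derivation:
df = n - 1 = 24
SE = s/√n = 5/√25 = 1.0000
t = (x̄ - μ₀)/SE = (77.00 - 75)/1.0000 = 2.0000
Critical value: t_{0.025,24} = ±2.064
p-value ≈ 0.0569
Decision: fail to reject H₀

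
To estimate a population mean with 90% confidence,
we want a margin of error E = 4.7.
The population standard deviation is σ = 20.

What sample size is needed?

Answer: n = 49

Derivation:
z_0.05 = 1.645
n = (z×σ/E)² = (1.645×20/4.7)²
n = 49.0000
Already a whole number: n = 49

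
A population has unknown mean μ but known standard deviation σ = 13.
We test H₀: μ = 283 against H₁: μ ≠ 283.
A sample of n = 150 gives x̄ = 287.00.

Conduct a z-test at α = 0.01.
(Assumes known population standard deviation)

Answer: z = 3.7686, reject H₀

Derivation:
Standard error: SE = σ/√n = 13/√150 = 1.0614
z-statistic: z = (x̄ - μ₀)/SE = (287.00 - 283)/1.0614 = 3.7686
Critical value: ±2.576
p-value = 0.0002
Decision: reject H₀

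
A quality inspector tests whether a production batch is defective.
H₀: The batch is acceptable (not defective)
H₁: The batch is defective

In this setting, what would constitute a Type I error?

Answer: Rejecting an acceptable batch

Derivation:
Type I error (α): Rejecting H₀ when H₀ is true
Type II error (β): Failing to reject H₀ when H₁ is true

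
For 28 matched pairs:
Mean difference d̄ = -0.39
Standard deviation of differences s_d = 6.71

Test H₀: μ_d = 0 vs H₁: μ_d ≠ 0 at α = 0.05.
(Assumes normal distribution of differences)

Answer: t = -0.3075, fail to reject H₀

Derivation:
df = n - 1 = 27
SE = s_d/√n = 6.71/√28 = 1.2681
t = d̄/SE = -0.39/1.2681 = -0.3075
Critical value: t_{0.025,27} = ±2.052
p-value ≈ 0.7608
Decision: fail to reject H₀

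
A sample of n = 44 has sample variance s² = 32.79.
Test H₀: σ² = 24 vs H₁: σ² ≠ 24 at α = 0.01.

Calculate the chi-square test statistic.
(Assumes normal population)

df = n - 1 = 43
χ² = (n-1)s²/σ₀² = 43×32.79/24 = 58.7488
Critical values: χ²_{0.995,43} = 22.859, χ²_{0.005,43} = 70.616
Rejection region: χ² < 22.859 or χ² > 70.616
Decision: fail to reject H₀

Answer: χ² = 58.7488, fail to reject H₀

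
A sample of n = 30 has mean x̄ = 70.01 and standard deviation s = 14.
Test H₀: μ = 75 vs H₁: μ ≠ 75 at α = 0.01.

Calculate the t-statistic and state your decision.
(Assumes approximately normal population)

df = n - 1 = 29
SE = s/√n = 14/√30 = 2.5560
t = (x̄ - μ₀)/SE = (70.01 - 75)/2.5560 = -1.9523
Critical value: t_{0.005,29} = ±2.756
p-value ≈ 0.0606
Decision: fail to reject H₀

Answer: t = -1.9523, fail to reject H₀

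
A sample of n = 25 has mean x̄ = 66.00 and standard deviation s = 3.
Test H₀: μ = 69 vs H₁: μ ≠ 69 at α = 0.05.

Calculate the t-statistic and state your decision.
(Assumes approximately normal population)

Answer: t = -5.0000, reject H₀

Derivation:
df = n - 1 = 24
SE = s/√n = 3/√25 = 0.6000
t = (x̄ - μ₀)/SE = (66.00 - 69)/0.6000 = -5.0000
Critical value: t_{0.025,24} = ±2.064
p-value < 0.0001
Decision: reject H₀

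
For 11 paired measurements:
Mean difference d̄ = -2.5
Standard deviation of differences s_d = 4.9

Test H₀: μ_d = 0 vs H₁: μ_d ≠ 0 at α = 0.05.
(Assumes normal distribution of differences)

df = n - 1 = 10
SE = s_d/√n = 4.9/√11 = 1.4774
t = d̄/SE = -2.5/1.4774 = -1.6922
Critical value: t_{0.025,10} = ±2.228
p-value ≈ 0.1215
Decision: fail to reject H₀

Answer: t = -1.6922, fail to reject H₀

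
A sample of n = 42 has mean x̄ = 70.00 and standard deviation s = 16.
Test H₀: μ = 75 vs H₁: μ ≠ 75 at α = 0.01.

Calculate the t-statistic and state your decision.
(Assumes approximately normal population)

Answer: t = -2.0252, fail to reject H₀

Derivation:
df = n - 1 = 41
SE = s/√n = 16/√42 = 2.4689
t = (x̄ - μ₀)/SE = (70.00 - 75)/2.4689 = -2.0252
Critical value: t_{0.005,41} = ±2.701
p-value ≈ 0.0494
Decision: fail to reject H₀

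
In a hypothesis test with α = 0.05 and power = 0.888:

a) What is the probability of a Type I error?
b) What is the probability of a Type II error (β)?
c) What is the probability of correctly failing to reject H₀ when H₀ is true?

Answer: a) 0.05, b) 0.112, c) 0.95

Derivation:
a) Type I error probability = α = 0.05
b) Power = P(reject H₀ | H₁ true) = 1 - β = 0.888, so Type II error probability = β = 1 - Power = 0.112
c) P(fail to reject H₀ | H₀ true) = 1 - α = 0.95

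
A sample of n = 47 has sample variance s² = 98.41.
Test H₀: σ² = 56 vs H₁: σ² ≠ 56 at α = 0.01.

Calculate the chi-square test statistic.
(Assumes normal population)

df = n - 1 = 46
χ² = (n-1)s²/σ₀² = 46×98.41/56 = 80.8368
Critical values: χ²_{0.995,46} = 25.041, χ²_{0.005,46} = 74.437
Rejection region: χ² < 25.041 or χ² > 74.437
Decision: reject H₀

Answer: χ² = 80.8368, reject H₀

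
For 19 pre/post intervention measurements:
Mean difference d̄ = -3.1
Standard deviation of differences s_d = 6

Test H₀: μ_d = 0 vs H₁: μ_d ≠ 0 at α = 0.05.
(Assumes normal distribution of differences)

df = n - 1 = 18
SE = s_d/√n = 6/√19 = 1.3765
t = d̄/SE = -3.1/1.3765 = -2.2521
Critical value: t_{0.025,18} = ±2.101
p-value ≈ 0.0370
Decision: reject H₀

Answer: t = -2.2521, reject H₀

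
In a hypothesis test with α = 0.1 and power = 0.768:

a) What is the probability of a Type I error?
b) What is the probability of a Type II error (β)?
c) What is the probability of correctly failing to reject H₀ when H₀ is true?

a) Type I error probability = α = 0.1
b) Power = P(reject H₀ | H₁ true) = 1 - β = 0.768, so Type II error probability = β = 1 - Power = 0.232
c) P(fail to reject H₀ | H₀ true) = 1 - α = 0.9

Answer: a) 0.1, b) 0.232, c) 0.9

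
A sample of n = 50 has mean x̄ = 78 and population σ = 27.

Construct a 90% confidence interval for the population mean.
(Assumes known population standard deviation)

Confidence level: 90%, α = 0.1
z_0.05 = 1.645
SE = σ/√n = 27/√50 = 3.8184
Margin of error = 1.645 × 3.8184 = 6.2813
CI: x̄ ± margin = 78 ± 6.2813
CI: (71.7187, 84.2813)

Answer: (71.7187, 84.2813)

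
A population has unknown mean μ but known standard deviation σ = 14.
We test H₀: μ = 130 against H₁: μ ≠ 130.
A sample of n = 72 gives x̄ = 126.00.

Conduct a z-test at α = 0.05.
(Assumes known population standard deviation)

Answer: z = -2.4244, reject H₀

Derivation:
Standard error: SE = σ/√n = 14/√72 = 1.6499
z-statistic: z = (x̄ - μ₀)/SE = (126.00 - 130)/1.6499 = -2.4244
Critical value: ±1.960
p-value = 0.0153
Decision: reject H₀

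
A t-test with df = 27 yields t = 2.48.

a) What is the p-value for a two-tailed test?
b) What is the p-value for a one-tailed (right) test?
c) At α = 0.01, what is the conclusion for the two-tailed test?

Answer: a) 0.0197, b) 0.0098, c) fail to reject H₀

Derivation:
Using t-distribution with df = 27:
a) Two-tailed: p = 2×P(T > 2.48) = 0.0197
b) One-tailed: p = P(T > 2.48) = 0.0098
c) 0.0197 ≥ 0.01, fail to reject H₀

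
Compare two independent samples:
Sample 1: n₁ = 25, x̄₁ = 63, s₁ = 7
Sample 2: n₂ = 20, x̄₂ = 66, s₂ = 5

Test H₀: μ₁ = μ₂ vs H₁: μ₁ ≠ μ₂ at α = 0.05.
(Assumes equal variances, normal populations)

Answer: t = -1.6139, fail to reject H₀

Derivation:
Pooled variance: s²_p = [24×7² + 19×5²]/(43) = 38.3953
s_p = 6.1964
SE = s_p×√(1/n₁ + 1/n₂) = 6.1964×√(1/25 + 1/20) = 1.8589
t = (x̄₁ - x̄₂)/SE = (63 - 66)/1.8589 = -1.6139
df = 43, t-critical = ±2.017
Decision: fail to reject H₀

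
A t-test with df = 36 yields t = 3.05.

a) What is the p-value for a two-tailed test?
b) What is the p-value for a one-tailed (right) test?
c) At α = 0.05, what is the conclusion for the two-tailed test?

Answer: a) 0.0043, b) 0.0021, c) reject H₀

Derivation:
Using t-distribution with df = 36:
a) Two-tailed: p = 2×P(T > 3.05) = 0.0043
b) One-tailed: p = P(T > 3.05) = 0.0021
c) 0.0043 < 0.05, reject H₀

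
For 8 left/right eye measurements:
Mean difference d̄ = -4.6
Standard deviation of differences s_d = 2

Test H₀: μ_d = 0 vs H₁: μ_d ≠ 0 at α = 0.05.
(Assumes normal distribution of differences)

Answer: t = -6.5054, reject H₀

Derivation:
df = n - 1 = 7
SE = s_d/√n = 2/√8 = 0.7071
t = d̄/SE = -4.6/0.7071 = -6.5054
Critical value: t_{0.025,7} = ±2.365
p-value ≈ 0.0003
Decision: reject H₀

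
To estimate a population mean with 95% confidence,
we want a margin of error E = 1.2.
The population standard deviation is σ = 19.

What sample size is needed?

Answer: n = 964

Derivation:
z_0.025 = 1.960
n = (z×σ/E)² = (1.960×19/1.2)²
n = 963.0678
Round up: n = 964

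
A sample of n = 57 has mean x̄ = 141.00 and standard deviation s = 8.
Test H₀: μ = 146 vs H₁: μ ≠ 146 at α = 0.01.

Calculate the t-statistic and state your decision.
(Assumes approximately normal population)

df = n - 1 = 56
SE = s/√n = 8/√57 = 1.0596
t = (x̄ - μ₀)/SE = (141.00 - 146)/1.0596 = -4.7188
Critical value: t_{0.005,56} = ±2.667
p-value < 0.0001
Decision: reject H₀

Answer: t = -4.7188, reject H₀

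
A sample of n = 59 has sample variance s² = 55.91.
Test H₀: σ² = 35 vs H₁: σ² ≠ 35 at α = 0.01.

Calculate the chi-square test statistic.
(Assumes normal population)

Answer: χ² = 92.6509, reject H₀

Derivation:
df = n - 1 = 58
χ² = (n-1)s²/σ₀² = 58×55.91/35 = 92.6509
Critical values: χ²_{0.995,58} = 34.008, χ²_{0.005,58} = 89.477
Rejection region: χ² < 34.008 or χ² > 89.477
Decision: reject H₀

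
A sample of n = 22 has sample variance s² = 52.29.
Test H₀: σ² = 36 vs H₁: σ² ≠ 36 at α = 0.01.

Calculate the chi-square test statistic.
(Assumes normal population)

df = n - 1 = 21
χ² = (n-1)s²/σ₀² = 21×52.29/36 = 30.5025
Critical values: χ²_{0.995,21} = 8.034, χ²_{0.005,21} = 41.401
Rejection region: χ² < 8.034 or χ² > 41.401
Decision: fail to reject H₀

Answer: χ² = 30.5025, fail to reject H₀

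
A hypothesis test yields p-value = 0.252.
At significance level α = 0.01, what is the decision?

Answer: fail to reject H₀

Derivation:
Compare p-value to α:
0.252 ≥ 0.01
Decision: fail to reject H₀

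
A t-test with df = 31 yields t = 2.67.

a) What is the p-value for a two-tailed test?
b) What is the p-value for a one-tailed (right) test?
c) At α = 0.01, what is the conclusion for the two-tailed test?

Answer: a) 0.0120, b) 0.0060, c) fail to reject H₀

Derivation:
Using t-distribution with df = 31:
a) Two-tailed: p = 2×P(T > 2.67) = 0.0120
b) One-tailed: p = P(T > 2.67) = 0.0060
c) 0.0120 ≥ 0.01, fail to reject H₀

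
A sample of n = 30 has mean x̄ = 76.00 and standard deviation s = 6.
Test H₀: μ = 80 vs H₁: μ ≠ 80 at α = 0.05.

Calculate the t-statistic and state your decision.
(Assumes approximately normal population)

Answer: t = -3.6516, reject H₀

Derivation:
df = n - 1 = 29
SE = s/√n = 6/√30 = 1.0954
t = (x̄ - μ₀)/SE = (76.00 - 80)/1.0954 = -3.6516
Critical value: t_{0.025,29} = ±2.045
p-value ≈ 0.0010
Decision: reject H₀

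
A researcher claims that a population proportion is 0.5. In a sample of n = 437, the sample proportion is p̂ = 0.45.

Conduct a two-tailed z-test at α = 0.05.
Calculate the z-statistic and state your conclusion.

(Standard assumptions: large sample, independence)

H₀: p = 0.5, H₁: p ≠ 0.5
Standard error: SE = √(p₀(1-p₀)/n) = √(0.5×0.5/437) = 0.023918
z-statistic: z = (p̂ - p₀)/SE = (0.45 - 0.5)/0.023918 = -2.0905
Critical value: z_0.025 = ±1.960
p-value = 0.0366
Decision: reject H₀ at α = 0.05

Answer: z = -2.0905, reject H₀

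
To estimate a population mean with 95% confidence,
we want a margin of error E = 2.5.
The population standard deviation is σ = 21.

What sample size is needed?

z_0.025 = 1.960
n = (z×σ/E)² = (1.960×21/2.5)²
n = 271.0633
Round up: n = 272

Answer: n = 272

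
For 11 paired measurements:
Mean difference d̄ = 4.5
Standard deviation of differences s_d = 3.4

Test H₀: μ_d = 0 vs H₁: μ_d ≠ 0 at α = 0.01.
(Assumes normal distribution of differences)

Answer: t = 4.3898, reject H₀

Derivation:
df = n - 1 = 10
SE = s_d/√n = 3.4/√11 = 1.0251
t = d̄/SE = 4.5/1.0251 = 4.3898
Critical value: t_{0.005,10} = ±3.169
p-value ≈ 0.0014
Decision: reject H₀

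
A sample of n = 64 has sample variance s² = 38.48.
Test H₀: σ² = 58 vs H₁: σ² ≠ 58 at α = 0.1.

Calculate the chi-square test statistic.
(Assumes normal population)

df = n - 1 = 63
χ² = (n-1)s²/σ₀² = 63×38.48/58 = 41.7972
Critical values: χ²_{0.95,63} = 45.741, χ²_{0.05,63} = 82.529
Rejection region: χ² < 45.741 or χ² > 82.529
Decision: reject H₀

Answer: χ² = 41.7972, reject H₀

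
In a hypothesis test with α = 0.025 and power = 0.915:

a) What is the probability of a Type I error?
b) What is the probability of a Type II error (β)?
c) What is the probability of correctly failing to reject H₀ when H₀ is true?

a) Type I error probability = α = 0.025
b) Power = P(reject H₀ | H₁ true) = 1 - β = 0.915, so Type II error probability = β = 1 - Power = 0.085
c) P(fail to reject H₀ | H₀ true) = 1 - α = 0.975

Answer: a) 0.025, b) 0.085, c) 0.975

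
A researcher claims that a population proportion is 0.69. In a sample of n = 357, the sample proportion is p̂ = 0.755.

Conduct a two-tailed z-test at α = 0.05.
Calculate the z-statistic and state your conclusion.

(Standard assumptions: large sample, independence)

Answer: z = 2.6554, reject H₀

Derivation:
H₀: p = 0.69, H₁: p ≠ 0.69
Standard error: SE = √(p₀(1-p₀)/n) = √(0.69×0.31/357) = 0.024478
z-statistic: z = (p̂ - p₀)/SE = (0.755 - 0.69)/0.024478 = 2.6554
Critical value: z_0.025 = ±1.960
p-value = 0.0079
Decision: reject H₀ at α = 0.05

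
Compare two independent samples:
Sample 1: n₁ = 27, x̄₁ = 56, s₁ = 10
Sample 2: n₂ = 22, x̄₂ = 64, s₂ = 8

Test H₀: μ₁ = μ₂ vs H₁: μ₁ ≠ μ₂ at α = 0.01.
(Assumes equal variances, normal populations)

Pooled variance: s²_p = [26×10² + 21×8²]/(47) = 83.9149
s_p = 9.1605
SE = s_p×√(1/n₁ + 1/n₂) = 9.1605×√(1/27 + 1/22) = 2.6310
t = (x̄₁ - x̄₂)/SE = (56 - 64)/2.6310 = -3.0407
df = 47, t-critical = ±2.685
Decision: reject H₀

Answer: t = -3.0407, reject H₀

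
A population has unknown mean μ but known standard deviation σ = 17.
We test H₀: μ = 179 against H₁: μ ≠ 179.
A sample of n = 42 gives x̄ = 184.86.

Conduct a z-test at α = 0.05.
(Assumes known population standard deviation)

Answer: z = 2.2339, reject H₀

Derivation:
Standard error: SE = σ/√n = 17/√42 = 2.6232
z-statistic: z = (x̄ - μ₀)/SE = (184.86 - 179)/2.6232 = 2.2339
Critical value: ±1.960
p-value = 0.0255
Decision: reject H₀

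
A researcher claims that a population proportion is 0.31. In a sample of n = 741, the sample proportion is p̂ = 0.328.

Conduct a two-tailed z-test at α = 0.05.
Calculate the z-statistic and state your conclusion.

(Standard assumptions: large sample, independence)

H₀: p = 0.31, H₁: p ≠ 0.31
Standard error: SE = √(p₀(1-p₀)/n) = √(0.31×0.69/741) = 0.016990
z-statistic: z = (p̂ - p₀)/SE = (0.328 - 0.31)/0.016990 = 1.0594
Critical value: z_0.025 = ±1.960
p-value = 0.2894
Decision: fail to reject H₀ at α = 0.05

Answer: z = 1.0594, fail to reject H₀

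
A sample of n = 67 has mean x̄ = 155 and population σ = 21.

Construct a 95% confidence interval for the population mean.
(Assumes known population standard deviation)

Confidence level: 95%, α = 0.05
z_0.025 = 1.960
SE = σ/√n = 21/√67 = 2.5656
Margin of error = 1.960 × 2.5656 = 5.0286
CI: x̄ ± margin = 155 ± 5.0286
CI: (149.9714, 160.0286)

Answer: (149.9714, 160.0286)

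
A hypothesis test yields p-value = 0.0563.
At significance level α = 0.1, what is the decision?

Compare p-value to α:
0.0563 < 0.1
Decision: reject H₀

Answer: reject H₀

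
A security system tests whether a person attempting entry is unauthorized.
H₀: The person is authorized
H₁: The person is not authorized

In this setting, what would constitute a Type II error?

Type I error: rejecting H₀ when it is actually true (false positive).
Type II error: failing to reject H₀ when H₁ is actually true (false negative).

Answer: Granting entry to an unauthorized person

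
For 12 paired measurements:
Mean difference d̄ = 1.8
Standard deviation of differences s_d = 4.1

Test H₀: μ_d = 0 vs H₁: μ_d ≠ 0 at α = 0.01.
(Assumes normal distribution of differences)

df = n - 1 = 11
SE = s_d/√n = 4.1/√12 = 1.1836
t = d̄/SE = 1.8/1.1836 = 1.5208
Critical value: t_{0.005,11} = ±3.106
p-value ≈ 0.1565
Decision: fail to reject H₀

Answer: t = 1.5208, fail to reject H₀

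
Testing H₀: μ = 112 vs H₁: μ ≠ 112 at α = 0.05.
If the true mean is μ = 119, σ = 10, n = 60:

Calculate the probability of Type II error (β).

SE = σ/√n = 10/√60 = 1.2910
Critical values: μ₀ ± z_0.025×SE = 112 ± 1.960×1.2910
Acceptance region: (109.4696, 114.5304)
Under H₁ (μ = 119): z_high = (114.5304 - 119)/1.2910 = -3.4621, z_low = (109.4696 - 119)/1.2910 = -7.3822
β = P(not reject | H₁) = Φ(-3.4621) - Φ(-7.3822) ≈ 0.0003

Answer: β ≈ 0.0003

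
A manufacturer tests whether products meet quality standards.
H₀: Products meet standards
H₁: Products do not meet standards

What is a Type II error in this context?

Answer: Accepting products as meeting standards when they don't

Derivation:
A Type I error (probability α) occurs when we reject a true H₀.
A Type II error (probability β) occurs when we fail to reject a false H₀.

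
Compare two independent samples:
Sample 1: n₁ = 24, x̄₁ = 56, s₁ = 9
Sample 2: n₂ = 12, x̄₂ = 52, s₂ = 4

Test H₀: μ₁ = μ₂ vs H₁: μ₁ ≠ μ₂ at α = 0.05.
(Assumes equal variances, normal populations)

Pooled variance: s²_p = [23×9² + 11×4²]/(34) = 59.9706
s_p = 7.7441
SE = s_p×√(1/n₁ + 1/n₂) = 7.7441×√(1/24 + 1/12) = 2.7380
t = (x̄₁ - x̄₂)/SE = (56 - 52)/2.7380 = 1.4609
df = 34, t-critical = ±2.032
Decision: fail to reject H₀

Answer: t = 1.4609, fail to reject H₀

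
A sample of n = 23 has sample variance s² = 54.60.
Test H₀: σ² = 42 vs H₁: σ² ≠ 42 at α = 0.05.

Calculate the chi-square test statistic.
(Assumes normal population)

df = n - 1 = 22
χ² = (n-1)s²/σ₀² = 22×54.60/42 = 28.6000
Critical values: χ²_{0.975,22} = 10.982, χ²_{0.025,22} = 36.781
Rejection region: χ² < 10.982 or χ² > 36.781
Decision: fail to reject H₀

Answer: χ² = 28.6000, fail to reject H₀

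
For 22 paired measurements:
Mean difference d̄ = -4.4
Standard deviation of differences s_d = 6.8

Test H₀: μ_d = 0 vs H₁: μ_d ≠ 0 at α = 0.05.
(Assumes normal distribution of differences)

df = n - 1 = 21
SE = s_d/√n = 6.8/√22 = 1.4498
t = d̄/SE = -4.4/1.4498 = -3.0349
Critical value: t_{0.025,21} = ±2.080
p-value ≈ 0.0063
Decision: reject H₀

Answer: t = -3.0349, reject H₀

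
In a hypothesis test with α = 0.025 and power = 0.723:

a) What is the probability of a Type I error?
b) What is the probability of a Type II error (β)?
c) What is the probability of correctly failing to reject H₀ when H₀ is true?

Answer: a) 0.025, b) 0.277, c) 0.975

Derivation:
a) Type I error probability = α = 0.025
b) Power = P(reject H₀ | H₁ true) = 1 - β = 0.723, so Type II error probability = β = 1 - Power = 0.277
c) P(fail to reject H₀ | H₀ true) = 1 - α = 0.975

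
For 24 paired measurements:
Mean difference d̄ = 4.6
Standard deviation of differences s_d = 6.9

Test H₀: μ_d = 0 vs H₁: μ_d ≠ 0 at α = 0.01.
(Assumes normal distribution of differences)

df = n - 1 = 23
SE = s_d/√n = 6.9/√24 = 1.4085
t = d̄/SE = 4.6/1.4085 = 3.2659
Critical value: t_{0.005,23} = ±2.807
p-value ≈ 0.0034
Decision: reject H₀

Answer: t = 3.2659, reject H₀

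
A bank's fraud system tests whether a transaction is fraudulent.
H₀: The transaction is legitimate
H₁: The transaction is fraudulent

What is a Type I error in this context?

Answer: Blocking a legitimate transaction as fraud

Derivation:
A Type I error (probability α) occurs when we reject a true H₀.
A Type II error (probability β) occurs when we fail to reject a false H₀.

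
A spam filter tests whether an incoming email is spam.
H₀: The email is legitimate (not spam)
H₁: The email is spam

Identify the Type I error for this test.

Answer: Marking a legitimate email as spam

Derivation:
Type I error (α): Rejecting H₀ when H₀ is true
Type II error (β): Failing to reject H₀ when H₁ is true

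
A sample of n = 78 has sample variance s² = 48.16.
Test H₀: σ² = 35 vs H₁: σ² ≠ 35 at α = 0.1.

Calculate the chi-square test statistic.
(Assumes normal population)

Answer: χ² = 105.9520, reject H₀

Derivation:
df = n - 1 = 77
χ² = (n-1)s²/σ₀² = 77×48.16/35 = 105.9520
Critical values: χ²_{0.95,77} = 57.786, χ²_{0.05,77} = 98.484
Rejection region: χ² < 57.786 or χ² > 98.484
Decision: reject H₀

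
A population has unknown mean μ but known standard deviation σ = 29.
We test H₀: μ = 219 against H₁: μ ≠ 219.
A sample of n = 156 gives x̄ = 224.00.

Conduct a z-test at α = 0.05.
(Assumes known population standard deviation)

Answer: z = 2.1534, reject H₀

Derivation:
Standard error: SE = σ/√n = 29/√156 = 2.3219
z-statistic: z = (x̄ - μ₀)/SE = (224.00 - 219)/2.3219 = 2.1534
Critical value: ±1.960
p-value = 0.0313
Decision: reject H₀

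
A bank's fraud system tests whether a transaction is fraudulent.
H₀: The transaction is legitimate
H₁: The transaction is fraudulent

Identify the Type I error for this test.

Type I error: rejecting H₀ when it is actually true (false positive).
Type II error: failing to reject H₀ when H₁ is actually true (false negative).

Answer: Blocking a legitimate transaction as fraud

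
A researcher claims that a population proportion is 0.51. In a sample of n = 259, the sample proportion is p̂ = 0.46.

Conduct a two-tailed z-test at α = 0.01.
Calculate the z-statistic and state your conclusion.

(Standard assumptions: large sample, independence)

Answer: z = -1.6097, fail to reject H₀

Derivation:
H₀: p = 0.51, H₁: p ≠ 0.51
Standard error: SE = √(p₀(1-p₀)/n) = √(0.51×0.49/259) = 0.031062
z-statistic: z = (p̂ - p₀)/SE = (0.46 - 0.51)/0.031062 = -1.6097
Critical value: z_0.005 = ±2.576
p-value = 0.1075
Decision: fail to reject H₀ at α = 0.01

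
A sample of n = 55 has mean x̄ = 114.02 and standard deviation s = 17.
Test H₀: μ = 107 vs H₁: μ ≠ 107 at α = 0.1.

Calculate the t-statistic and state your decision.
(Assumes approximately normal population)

Answer: t = 3.0624, reject H₀

Derivation:
df = n - 1 = 54
SE = s/√n = 17/√55 = 2.2923
t = (x̄ - μ₀)/SE = (114.02 - 107)/2.2923 = 3.0624
Critical value: t_{0.05,54} = ±1.674
p-value ≈ 0.0034
Decision: reject H₀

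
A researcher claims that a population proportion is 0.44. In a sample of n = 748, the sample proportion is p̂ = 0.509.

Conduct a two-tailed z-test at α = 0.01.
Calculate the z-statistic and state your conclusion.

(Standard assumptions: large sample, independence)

Answer: z = 3.8017, reject H₀

Derivation:
H₀: p = 0.44, H₁: p ≠ 0.44
Standard error: SE = √(p₀(1-p₀)/n) = √(0.44×0.56/748) = 0.018150
z-statistic: z = (p̂ - p₀)/SE = (0.509 - 0.44)/0.018150 = 3.8017
Critical value: z_0.005 = ±2.576
p-value = 0.0001
Decision: reject H₀ at α = 0.01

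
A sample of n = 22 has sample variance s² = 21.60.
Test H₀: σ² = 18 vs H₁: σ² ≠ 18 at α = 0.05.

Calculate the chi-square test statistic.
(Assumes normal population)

df = n - 1 = 21
χ² = (n-1)s²/σ₀² = 21×21.60/18 = 25.2000
Critical values: χ²_{0.975,21} = 10.283, χ²_{0.025,21} = 35.479
Rejection region: χ² < 10.283 or χ² > 35.479
Decision: fail to reject H₀

Answer: χ² = 25.2000, fail to reject H₀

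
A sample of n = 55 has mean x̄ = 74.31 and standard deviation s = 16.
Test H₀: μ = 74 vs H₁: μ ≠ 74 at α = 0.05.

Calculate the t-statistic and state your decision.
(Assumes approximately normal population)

Answer: t = 0.1437, fail to reject H₀

Derivation:
df = n - 1 = 54
SE = s/√n = 16/√55 = 2.1574
t = (x̄ - μ₀)/SE = (74.31 - 74)/2.1574 = 0.1437
Critical value: t_{0.025,54} = ±2.005
p-value ≈ 0.8863
Decision: fail to reject H₀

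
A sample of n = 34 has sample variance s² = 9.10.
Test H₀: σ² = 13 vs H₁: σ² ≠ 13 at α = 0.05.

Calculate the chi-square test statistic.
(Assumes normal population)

Answer: χ² = 23.1000, fail to reject H₀

Derivation:
df = n - 1 = 33
χ² = (n-1)s²/σ₀² = 33×9.10/13 = 23.1000
Critical values: χ²_{0.975,33} = 19.047, χ²_{0.025,33} = 50.725
Rejection region: χ² < 19.047 or χ² > 50.725
Decision: fail to reject H₀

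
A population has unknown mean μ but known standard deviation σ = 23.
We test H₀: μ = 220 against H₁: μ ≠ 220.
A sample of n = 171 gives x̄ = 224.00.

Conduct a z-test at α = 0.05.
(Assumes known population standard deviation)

Answer: z = 2.2741, reject H₀

Derivation:
Standard error: SE = σ/√n = 23/√171 = 1.7589
z-statistic: z = (x̄ - μ₀)/SE = (224.00 - 220)/1.7589 = 2.2741
Critical value: ±1.960
p-value = 0.0230
Decision: reject H₀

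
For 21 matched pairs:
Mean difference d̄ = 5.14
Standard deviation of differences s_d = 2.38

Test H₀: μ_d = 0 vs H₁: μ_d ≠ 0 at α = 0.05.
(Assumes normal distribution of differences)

Answer: t = 9.8960, reject H₀

Derivation:
df = n - 1 = 20
SE = s_d/√n = 2.38/√21 = 0.5194
t = d̄/SE = 5.14/0.5194 = 9.8960
Critical value: t_{0.025,20} = ±2.086
p-value < 0.0001
Decision: reject H₀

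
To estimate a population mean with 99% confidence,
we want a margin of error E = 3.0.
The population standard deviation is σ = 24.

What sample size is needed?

Answer: n = 425

Derivation:
z_0.005 = 2.576
n = (z×σ/E)² = (2.576×24/3.0)²
n = 424.6897
Round up: n = 425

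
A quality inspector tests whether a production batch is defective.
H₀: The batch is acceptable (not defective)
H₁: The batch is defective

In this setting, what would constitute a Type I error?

Type I error (α): Rejecting H₀ when H₀ is true
Type II error (β): Failing to reject H₀ when H₁ is true

Answer: Rejecting an acceptable batch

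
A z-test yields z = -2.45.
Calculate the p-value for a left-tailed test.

For z = -2.45:
p = P(Z < -2.45) = Φ(-2.45) = 0.0071

Answer: p-value ≈ 0.0071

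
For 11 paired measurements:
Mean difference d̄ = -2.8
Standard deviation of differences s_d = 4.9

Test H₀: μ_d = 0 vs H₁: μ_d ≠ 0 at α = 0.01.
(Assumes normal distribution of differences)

df = n - 1 = 10
SE = s_d/√n = 4.9/√11 = 1.4774
t = d̄/SE = -2.8/1.4774 = -1.8952
Critical value: t_{0.005,10} = ±3.169
p-value ≈ 0.0873
Decision: fail to reject H₀

Answer: t = -1.8952, fail to reject H₀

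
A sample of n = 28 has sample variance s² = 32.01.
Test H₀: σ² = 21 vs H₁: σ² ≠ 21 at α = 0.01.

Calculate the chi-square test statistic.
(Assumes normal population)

Answer: χ² = 41.1557, fail to reject H₀

Derivation:
df = n - 1 = 27
χ² = (n-1)s²/σ₀² = 27×32.01/21 = 41.1557
Critical values: χ²_{0.995,27} = 11.808, χ²_{0.005,27} = 49.645
Rejection region: χ² < 11.808 or χ² > 49.645
Decision: fail to reject H₀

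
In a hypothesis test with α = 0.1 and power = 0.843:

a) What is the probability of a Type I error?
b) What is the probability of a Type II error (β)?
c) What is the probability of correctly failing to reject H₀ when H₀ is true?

Answer: a) 0.1, b) 0.157, c) 0.9

Derivation:
a) Type I error probability = α = 0.1
b) Power = P(reject H₀ | H₁ true) = 1 - β = 0.843, so Type II error probability = β = 1 - Power = 0.157
c) P(fail to reject H₀ | H₀ true) = 1 - α = 0.9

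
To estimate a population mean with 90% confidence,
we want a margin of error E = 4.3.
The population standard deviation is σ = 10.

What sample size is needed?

z_0.05 = 1.645
n = (z×σ/E)² = (1.645×10/4.3)²
n = 14.6351
Round up: n = 15

Answer: n = 15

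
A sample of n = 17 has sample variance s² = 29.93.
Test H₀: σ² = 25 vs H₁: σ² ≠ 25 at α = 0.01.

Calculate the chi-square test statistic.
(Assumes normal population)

Answer: χ² = 19.1552, fail to reject H₀

Derivation:
df = n - 1 = 16
χ² = (n-1)s²/σ₀² = 16×29.93/25 = 19.1552
Critical values: χ²_{0.995,16} = 5.142, χ²_{0.005,16} = 34.267
Rejection region: χ² < 5.142 or χ² > 34.267
Decision: fail to reject H₀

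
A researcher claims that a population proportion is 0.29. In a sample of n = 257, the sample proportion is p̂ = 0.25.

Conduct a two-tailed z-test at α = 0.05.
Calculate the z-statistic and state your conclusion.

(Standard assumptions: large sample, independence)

Answer: z = -1.4132, fail to reject H₀

Derivation:
H₀: p = 0.29, H₁: p ≠ 0.29
Standard error: SE = √(p₀(1-p₀)/n) = √(0.29×0.71/257) = 0.028305
z-statistic: z = (p̂ - p₀)/SE = (0.25 - 0.29)/0.028305 = -1.4132
Critical value: z_0.025 = ±1.960
p-value = 0.1576
Decision: fail to reject H₀ at α = 0.05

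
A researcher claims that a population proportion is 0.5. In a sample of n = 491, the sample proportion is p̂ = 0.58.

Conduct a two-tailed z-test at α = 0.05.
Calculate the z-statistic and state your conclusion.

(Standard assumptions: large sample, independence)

H₀: p = 0.5, H₁: p ≠ 0.5
Standard error: SE = √(p₀(1-p₀)/n) = √(0.5×0.5/491) = 0.022565
z-statistic: z = (p̂ - p₀)/SE = (0.58 - 0.5)/0.022565 = 3.5453
Critical value: z_0.025 = ±1.960
p-value = 0.0004
Decision: reject H₀ at α = 0.05

Answer: z = 3.5453, reject H₀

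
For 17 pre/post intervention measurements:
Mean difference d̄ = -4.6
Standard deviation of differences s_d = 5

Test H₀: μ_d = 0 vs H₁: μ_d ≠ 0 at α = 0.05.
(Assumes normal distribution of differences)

df = n - 1 = 16
SE = s_d/√n = 5/√17 = 1.2127
t = d̄/SE = -4.6/1.2127 = -3.7932
Critical value: t_{0.025,16} = ±2.120
p-value ≈ 0.0016
Decision: reject H₀

Answer: t = -3.7932, reject H₀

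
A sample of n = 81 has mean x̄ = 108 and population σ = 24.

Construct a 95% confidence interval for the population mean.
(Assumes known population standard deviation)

Answer: (102.7733, 113.2267)

Derivation:
Confidence level: 95%, α = 0.05
z_0.025 = 1.960
SE = σ/√n = 24/√81 = 2.6667
Margin of error = 1.960 × 2.6667 = 5.2267
CI: x̄ ± margin = 108 ± 5.2267
CI: (102.7733, 113.2267)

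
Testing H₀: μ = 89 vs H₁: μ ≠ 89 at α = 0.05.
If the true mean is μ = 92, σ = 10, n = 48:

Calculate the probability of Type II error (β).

SE = σ/√n = 10/√48 = 1.4434
Critical values: μ₀ ± z_0.025×SE = 89 ± 1.960×1.4434
Acceptance region: (86.1709, 91.8291)
Under H₁ (μ = 92): z_high = (91.8291 - 92)/1.4434 = -0.1184, z_low = (86.1709 - 92)/1.4434 = -4.0385
β = P(not reject | H₁) = Φ(-0.1184) - Φ(-4.0385) ≈ 0.4528

Answer: β ≈ 0.4528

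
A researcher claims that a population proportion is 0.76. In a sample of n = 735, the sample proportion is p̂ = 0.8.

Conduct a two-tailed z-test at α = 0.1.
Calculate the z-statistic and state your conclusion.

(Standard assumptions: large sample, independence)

H₀: p = 0.76, H₁: p ≠ 0.76
Standard error: SE = √(p₀(1-p₀)/n) = √(0.76×0.24/735) = 0.015753
z-statistic: z = (p̂ - p₀)/SE = (0.8 - 0.76)/0.015753 = 2.5392
Critical value: z_0.05 = ±1.645
p-value = 0.0111
Decision: reject H₀ at α = 0.1

Answer: z = 2.5392, reject H₀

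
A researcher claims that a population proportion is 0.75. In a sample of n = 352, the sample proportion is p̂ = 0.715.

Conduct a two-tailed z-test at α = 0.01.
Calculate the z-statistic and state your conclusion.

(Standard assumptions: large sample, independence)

H₀: p = 0.75, H₁: p ≠ 0.75
Standard error: SE = √(p₀(1-p₀)/n) = √(0.75×0.25/352) = 0.023080
z-statistic: z = (p̂ - p₀)/SE = (0.715 - 0.75)/0.023080 = -1.5165
Critical value: z_0.005 = ±2.576
p-value = 0.1294
Decision: fail to reject H₀ at α = 0.01

Answer: z = -1.5165, fail to reject H₀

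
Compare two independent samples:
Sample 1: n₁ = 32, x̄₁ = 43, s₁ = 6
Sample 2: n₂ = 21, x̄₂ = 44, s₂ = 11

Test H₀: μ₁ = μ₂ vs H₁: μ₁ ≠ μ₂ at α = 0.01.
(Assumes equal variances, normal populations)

Pooled variance: s²_p = [31×6² + 20×11²]/(51) = 69.3333
s_p = 8.3267
SE = s_p×√(1/n₁ + 1/n₂) = 8.3267×√(1/32 + 1/21) = 2.3384
t = (x̄₁ - x̄₂)/SE = (43 - 44)/2.3384 = -0.4276
df = 51, t-critical = ±2.676
Decision: fail to reject H₀

Answer: t = -0.4276, fail to reject H₀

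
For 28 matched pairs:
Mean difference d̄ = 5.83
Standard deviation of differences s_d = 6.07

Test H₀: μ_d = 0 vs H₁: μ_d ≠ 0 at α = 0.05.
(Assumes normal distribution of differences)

df = n - 1 = 27
SE = s_d/√n = 6.07/√28 = 1.1471
t = d̄/SE = 5.83/1.1471 = 5.0824
Critical value: t_{0.025,27} = ±2.052
p-value < 0.0001
Decision: reject H₀

Answer: t = 5.0824, reject H₀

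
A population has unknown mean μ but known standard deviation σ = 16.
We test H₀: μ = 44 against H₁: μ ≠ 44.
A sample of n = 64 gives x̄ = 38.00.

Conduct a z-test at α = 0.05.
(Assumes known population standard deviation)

Answer: z = -3.0000, reject H₀

Derivation:
Standard error: SE = σ/√n = 16/√64 = 2.0000
z-statistic: z = (x̄ - μ₀)/SE = (38.00 - 44)/2.0000 = -3.0000
Critical value: ±1.960
p-value = 0.0027
Decision: reject H₀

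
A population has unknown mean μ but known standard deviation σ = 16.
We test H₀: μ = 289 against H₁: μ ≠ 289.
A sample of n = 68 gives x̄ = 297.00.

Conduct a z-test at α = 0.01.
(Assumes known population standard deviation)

Standard error: SE = σ/√n = 16/√68 = 1.9403
z-statistic: z = (x̄ - μ₀)/SE = (297.00 - 289)/1.9403 = 4.1231
Critical value: ±2.576
p-value < 0.0001
Decision: reject H₀

Answer: z = 4.1231, reject H₀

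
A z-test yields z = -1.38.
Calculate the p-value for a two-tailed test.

Answer: p-value ≈ 0.1676

Derivation:
For z = -1.38:
p = 2×P(Z > |-1.38|) = 2×(1 - Φ(1.38)) = 0.1676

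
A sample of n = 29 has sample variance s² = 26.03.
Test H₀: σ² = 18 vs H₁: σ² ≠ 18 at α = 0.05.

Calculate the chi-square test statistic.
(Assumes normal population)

Answer: χ² = 40.4911, fail to reject H₀

Derivation:
df = n - 1 = 28
χ² = (n-1)s²/σ₀² = 28×26.03/18 = 40.4911
Critical values: χ²_{0.975,28} = 15.308, χ²_{0.025,28} = 44.461
Rejection region: χ² < 15.308 or χ² > 44.461
Decision: fail to reject H₀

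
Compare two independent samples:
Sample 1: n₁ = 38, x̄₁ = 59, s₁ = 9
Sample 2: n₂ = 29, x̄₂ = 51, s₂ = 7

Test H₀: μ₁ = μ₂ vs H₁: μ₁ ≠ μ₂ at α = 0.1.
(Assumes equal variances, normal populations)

Answer: t = 3.9575, reject H₀

Derivation:
Pooled variance: s²_p = [37×9² + 28×7²]/(65) = 67.2154
s_p = 8.1985
SE = s_p×√(1/n₁ + 1/n₂) = 8.1985×√(1/38 + 1/29) = 2.0215
t = (x̄₁ - x̄₂)/SE = (59 - 51)/2.0215 = 3.9575
df = 65, t-critical = ±1.669
Decision: reject H₀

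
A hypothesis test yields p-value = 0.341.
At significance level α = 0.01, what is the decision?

Compare p-value to α:
0.341 ≥ 0.01
Decision: fail to reject H₀

Answer: fail to reject H₀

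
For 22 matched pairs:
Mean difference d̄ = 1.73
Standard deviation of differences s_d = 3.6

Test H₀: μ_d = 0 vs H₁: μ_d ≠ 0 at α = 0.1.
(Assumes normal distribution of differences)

df = n - 1 = 21
SE = s_d/√n = 3.6/√22 = 0.7675
t = d̄/SE = 1.73/0.7675 = 2.2541
Critical value: t_{0.05,21} = ±1.721
p-value ≈ 0.0350
Decision: reject H₀

Answer: t = 2.2541, reject H₀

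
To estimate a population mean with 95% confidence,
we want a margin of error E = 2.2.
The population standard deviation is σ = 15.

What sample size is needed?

z_0.025 = 1.960
n = (z×σ/E)² = (1.960×15/2.2)²
n = 178.5868
Round up: n = 179

Answer: n = 179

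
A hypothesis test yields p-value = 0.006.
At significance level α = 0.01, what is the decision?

Answer: reject H₀

Derivation:
Compare p-value to α:
0.006 < 0.01
Decision: reject H₀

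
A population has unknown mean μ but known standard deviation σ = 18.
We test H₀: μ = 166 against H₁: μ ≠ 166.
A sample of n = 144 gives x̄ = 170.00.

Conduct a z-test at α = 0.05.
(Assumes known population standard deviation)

Answer: z = 2.6667, reject H₀

Derivation:
Standard error: SE = σ/√n = 18/√144 = 1.5000
z-statistic: z = (x̄ - μ₀)/SE = (170.00 - 166)/1.5000 = 2.6667
Critical value: ±1.960
p-value = 0.0077
Decision: reject H₀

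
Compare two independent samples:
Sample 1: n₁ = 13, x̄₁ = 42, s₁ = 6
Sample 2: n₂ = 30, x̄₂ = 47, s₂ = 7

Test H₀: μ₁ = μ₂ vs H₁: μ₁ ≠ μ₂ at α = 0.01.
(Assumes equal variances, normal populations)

Answer: t = -2.2398, fail to reject H₀

Derivation:
Pooled variance: s²_p = [12×6² + 29×7²]/(41) = 45.1951
s_p = 6.7227
SE = s_p×√(1/n₁ + 1/n₂) = 6.7227×√(1/13 + 1/30) = 2.2323
t = (x̄₁ - x̄₂)/SE = (42 - 47)/2.2323 = -2.2398
df = 41, t-critical = ±2.701
Decision: fail to reject H₀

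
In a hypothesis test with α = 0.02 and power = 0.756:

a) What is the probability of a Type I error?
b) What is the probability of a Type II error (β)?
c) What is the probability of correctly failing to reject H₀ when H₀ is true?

Answer: a) 0.02, b) 0.244, c) 0.98

Derivation:
a) Type I error probability = α = 0.02
b) Power = P(reject H₀ | H₁ true) = 1 - β = 0.756, so Type II error probability = β = 1 - Power = 0.244
c) P(fail to reject H₀ | H₀ true) = 1 - α = 0.98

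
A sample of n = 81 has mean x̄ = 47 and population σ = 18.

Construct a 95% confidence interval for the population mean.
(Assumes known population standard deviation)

Answer: (43.0800, 50.9200)

Derivation:
Confidence level: 95%, α = 0.05
z_0.025 = 1.960
SE = σ/√n = 18/√81 = 2.0000
Margin of error = 1.960 × 2.0000 = 3.9200
CI: x̄ ± margin = 47 ± 3.9200
CI: (43.0800, 50.9200)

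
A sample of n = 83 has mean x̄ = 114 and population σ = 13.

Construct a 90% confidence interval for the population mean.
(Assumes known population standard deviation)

Answer: (111.6527, 116.3473)

Derivation:
Confidence level: 90%, α = 0.1
z_0.05 = 1.645
SE = σ/√n = 13/√83 = 1.4269
Margin of error = 1.645 × 1.4269 = 2.3473
CI: x̄ ± margin = 114 ± 2.3473
CI: (111.6527, 116.3473)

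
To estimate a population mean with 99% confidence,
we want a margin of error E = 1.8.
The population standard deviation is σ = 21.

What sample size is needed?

Answer: n = 904

Derivation:
z_0.005 = 2.576
n = (z×σ/E)² = (2.576×21/1.8)²
n = 903.2028
Round up: n = 904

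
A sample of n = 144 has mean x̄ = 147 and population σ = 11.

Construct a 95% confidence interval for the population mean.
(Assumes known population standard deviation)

Answer: (145.2033, 148.7967)

Derivation:
Confidence level: 95%, α = 0.05
z_0.025 = 1.960
SE = σ/√n = 11/√144 = 0.9167
Margin of error = 1.960 × 0.9167 = 1.7967
CI: x̄ ± margin = 147 ± 1.7967
CI: (145.2033, 148.7967)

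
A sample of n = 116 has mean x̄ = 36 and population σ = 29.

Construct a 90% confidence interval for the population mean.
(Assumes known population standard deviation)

Answer: (31.5707, 40.4293)

Derivation:
Confidence level: 90%, α = 0.1
z_0.05 = 1.645
SE = σ/√n = 29/√116 = 2.6926
Margin of error = 1.645 × 2.6926 = 4.4293
CI: x̄ ± margin = 36 ± 4.4293
CI: (31.5707, 40.4293)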